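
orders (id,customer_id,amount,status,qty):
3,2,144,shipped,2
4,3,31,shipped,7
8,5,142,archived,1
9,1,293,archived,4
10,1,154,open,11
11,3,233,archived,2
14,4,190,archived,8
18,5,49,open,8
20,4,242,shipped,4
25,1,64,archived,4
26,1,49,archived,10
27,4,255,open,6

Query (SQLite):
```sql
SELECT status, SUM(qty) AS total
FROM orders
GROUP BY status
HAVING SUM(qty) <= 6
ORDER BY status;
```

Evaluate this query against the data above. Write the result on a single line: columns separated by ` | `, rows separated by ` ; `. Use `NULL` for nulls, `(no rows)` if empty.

(no rows)

Partition orders by status; compute SUM(qty) within each group.
HAVING: keep groups where SUM(qty) <= 6.
  archived: ids {8, 9, 11, 14, 25, 26} → SUM(qty)=29
  open: ids {10, 18, 27} → SUM(qty)=25
  shipped: ids {3, 4, 20} → SUM(qty)=13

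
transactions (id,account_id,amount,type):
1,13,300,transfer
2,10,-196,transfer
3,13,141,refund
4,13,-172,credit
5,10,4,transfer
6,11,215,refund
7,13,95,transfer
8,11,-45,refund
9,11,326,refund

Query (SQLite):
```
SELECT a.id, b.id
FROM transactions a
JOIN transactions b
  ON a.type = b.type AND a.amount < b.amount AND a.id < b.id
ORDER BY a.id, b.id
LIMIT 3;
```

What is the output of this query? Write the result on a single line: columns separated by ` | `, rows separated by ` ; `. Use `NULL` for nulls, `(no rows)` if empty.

2 | 5 ; 2 | 7 ; 3 | 6

Pairs (a,b) with same type, a.amount < b.amount, a.id < b.id.
type groups: credit:{4} refund:{3,6,8,9} transfer:{1,2,5,7}
Ordered by (a.id, b.id); first 3.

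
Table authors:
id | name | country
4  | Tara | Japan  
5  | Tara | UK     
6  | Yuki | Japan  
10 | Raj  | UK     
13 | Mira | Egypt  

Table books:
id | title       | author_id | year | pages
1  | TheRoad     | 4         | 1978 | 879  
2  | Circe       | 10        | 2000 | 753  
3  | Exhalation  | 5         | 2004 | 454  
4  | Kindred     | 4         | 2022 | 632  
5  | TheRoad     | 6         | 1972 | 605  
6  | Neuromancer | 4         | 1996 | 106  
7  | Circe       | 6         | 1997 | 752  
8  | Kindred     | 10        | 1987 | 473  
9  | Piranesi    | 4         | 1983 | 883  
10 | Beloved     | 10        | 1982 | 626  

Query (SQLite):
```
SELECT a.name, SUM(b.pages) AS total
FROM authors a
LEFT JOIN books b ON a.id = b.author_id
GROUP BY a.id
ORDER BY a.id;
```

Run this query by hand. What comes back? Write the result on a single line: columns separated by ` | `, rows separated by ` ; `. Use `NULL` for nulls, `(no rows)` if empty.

LEFT JOIN keeps every authors row; unmatched ones get NULL for books columns.
Group by authors.id and compute SUM(b.pages). SUM over an all-NULL group is NULL.
  4: ids {1, 4, 6, 9} → SUM(b.pages)=2500
  5: ids {3} → SUM(b.pages)=454
  6: ids {5, 7} → SUM(b.pages)=1357
  10: ids {2, 8, 10} → SUM(b.pages)=1852
  13: ids {—} → SUM(b.pages)=NULL

Tara | 2500 ; Tara | 454 ; Yuki | 1357 ; Raj | 1852 ; Mira | NULL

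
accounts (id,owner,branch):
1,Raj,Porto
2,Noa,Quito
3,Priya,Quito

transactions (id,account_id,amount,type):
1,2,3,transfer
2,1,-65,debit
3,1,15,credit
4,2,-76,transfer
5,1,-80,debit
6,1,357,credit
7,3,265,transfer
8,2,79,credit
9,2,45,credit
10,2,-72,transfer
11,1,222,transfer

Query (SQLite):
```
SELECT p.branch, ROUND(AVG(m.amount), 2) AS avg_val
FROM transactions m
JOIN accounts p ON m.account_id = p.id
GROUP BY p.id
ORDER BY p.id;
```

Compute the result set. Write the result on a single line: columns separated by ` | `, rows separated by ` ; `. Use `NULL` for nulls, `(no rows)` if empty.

Porto | 89.8 ; Quito | -4.2 ; Quito | 265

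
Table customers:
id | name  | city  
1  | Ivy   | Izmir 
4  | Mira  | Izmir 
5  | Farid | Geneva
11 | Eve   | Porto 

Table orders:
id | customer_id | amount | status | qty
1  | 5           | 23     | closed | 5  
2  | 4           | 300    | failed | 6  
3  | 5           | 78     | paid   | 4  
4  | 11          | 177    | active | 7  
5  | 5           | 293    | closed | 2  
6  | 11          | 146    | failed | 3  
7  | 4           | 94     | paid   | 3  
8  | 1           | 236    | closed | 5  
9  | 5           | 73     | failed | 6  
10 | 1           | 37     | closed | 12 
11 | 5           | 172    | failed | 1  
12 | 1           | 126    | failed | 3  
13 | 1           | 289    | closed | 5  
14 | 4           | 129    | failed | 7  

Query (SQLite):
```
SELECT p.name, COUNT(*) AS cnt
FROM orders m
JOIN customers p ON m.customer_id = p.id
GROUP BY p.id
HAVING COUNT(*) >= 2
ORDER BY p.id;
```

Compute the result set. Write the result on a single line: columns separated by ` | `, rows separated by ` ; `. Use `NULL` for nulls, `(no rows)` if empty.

Ivy | 4 ; Mira | 3 ; Farid | 5 ; Eve | 2

Join each orders row to its customers via customer_id.
Group joined rows by customers.id; compute COUNT(*) per group.
HAVING: keep groups with count ≥ 2.
  1: ids {8, 10, 12, 13} → COUNT(*)=4
  4: ids {2, 7, 14} → COUNT(*)=3
  5: ids {1, 3, 5, 9, 11} → COUNT(*)=5
  11: ids {4, 6} → COUNT(*)=2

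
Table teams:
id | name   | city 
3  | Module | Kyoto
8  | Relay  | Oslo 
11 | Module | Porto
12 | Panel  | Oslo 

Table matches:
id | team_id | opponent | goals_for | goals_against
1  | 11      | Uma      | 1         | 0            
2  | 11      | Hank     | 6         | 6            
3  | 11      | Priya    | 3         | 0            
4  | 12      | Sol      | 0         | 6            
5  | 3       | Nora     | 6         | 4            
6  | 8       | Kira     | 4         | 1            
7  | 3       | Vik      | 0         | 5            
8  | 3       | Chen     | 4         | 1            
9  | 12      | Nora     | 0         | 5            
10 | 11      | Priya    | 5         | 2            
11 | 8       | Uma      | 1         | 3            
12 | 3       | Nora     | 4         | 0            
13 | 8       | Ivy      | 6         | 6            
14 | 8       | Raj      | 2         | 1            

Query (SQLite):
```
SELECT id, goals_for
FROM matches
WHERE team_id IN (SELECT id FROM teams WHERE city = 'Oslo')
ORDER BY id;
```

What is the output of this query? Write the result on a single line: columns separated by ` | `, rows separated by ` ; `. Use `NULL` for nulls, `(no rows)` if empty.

Inner query: teams.id where city = 'Oslo'.
Outer: keep matches rows whose team_id is in that set.
Inner query → {8, 12}

4 | 0 ; 6 | 4 ; 9 | 0 ; 11 | 1 ; 13 | 6 ; 14 | 2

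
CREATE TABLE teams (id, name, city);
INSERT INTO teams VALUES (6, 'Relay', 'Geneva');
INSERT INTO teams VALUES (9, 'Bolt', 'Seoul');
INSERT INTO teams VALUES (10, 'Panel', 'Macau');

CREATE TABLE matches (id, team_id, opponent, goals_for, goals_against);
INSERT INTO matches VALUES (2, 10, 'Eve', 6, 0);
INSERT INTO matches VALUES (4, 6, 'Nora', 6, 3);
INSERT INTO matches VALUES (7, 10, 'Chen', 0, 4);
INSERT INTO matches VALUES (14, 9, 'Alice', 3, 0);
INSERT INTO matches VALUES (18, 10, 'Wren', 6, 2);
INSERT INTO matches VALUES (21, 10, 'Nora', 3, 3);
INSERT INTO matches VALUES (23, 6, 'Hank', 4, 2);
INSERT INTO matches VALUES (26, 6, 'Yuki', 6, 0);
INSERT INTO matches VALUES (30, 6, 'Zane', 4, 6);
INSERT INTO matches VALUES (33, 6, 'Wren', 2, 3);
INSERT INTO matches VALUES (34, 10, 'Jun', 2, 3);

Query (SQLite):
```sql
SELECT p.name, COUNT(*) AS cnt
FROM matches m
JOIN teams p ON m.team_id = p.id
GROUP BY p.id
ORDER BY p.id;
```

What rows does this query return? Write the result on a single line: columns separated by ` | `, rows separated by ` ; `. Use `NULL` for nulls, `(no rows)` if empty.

Join each matches row to its teams via team_id.
Group joined rows by teams.id; compute COUNT(*) per group.
  6: ids {4, 23, 26, 30, 33} → COUNT(*)=5
  9: ids {14} → COUNT(*)=1
  10: ids {2, 7, 18, 21, 34} → COUNT(*)=5

Relay | 5 ; Bolt | 1 ; Panel | 5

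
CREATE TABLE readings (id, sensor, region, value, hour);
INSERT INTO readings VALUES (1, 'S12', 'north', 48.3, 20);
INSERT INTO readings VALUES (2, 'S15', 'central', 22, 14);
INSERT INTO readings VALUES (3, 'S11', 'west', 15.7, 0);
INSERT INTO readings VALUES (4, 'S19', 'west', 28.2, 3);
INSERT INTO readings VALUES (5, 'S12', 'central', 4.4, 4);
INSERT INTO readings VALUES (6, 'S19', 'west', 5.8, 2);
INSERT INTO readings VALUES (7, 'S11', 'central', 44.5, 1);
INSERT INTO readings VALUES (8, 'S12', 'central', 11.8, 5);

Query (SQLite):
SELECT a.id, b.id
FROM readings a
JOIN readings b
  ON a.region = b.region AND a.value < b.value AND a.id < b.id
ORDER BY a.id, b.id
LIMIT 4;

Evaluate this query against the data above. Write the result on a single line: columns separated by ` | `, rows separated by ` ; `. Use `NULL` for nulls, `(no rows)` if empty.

2 | 7 ; 3 | 4 ; 5 | 7 ; 5 | 8

Pairs (a,b) with same region, a.value < b.value, a.id < b.id.
region groups: central:{2,5,7,8} north:{1} west:{3,4,6}
Ordered by (a.id, b.id); first 4.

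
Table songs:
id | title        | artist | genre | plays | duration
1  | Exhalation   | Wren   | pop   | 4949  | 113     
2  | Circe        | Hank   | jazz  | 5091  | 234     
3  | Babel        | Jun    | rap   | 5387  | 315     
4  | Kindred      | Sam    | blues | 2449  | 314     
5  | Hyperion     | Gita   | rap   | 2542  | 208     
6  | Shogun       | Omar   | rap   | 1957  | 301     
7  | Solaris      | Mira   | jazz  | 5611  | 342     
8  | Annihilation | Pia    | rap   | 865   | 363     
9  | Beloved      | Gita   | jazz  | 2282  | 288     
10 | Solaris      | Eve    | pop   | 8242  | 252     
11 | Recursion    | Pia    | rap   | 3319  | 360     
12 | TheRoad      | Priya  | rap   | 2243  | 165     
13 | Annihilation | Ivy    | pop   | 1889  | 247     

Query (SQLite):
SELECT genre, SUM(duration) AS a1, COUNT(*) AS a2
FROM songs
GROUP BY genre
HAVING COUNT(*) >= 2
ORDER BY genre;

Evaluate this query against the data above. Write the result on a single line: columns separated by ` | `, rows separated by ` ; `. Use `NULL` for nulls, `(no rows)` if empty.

Group songs by genre.
Per group compute: SUM(duration), COUNT(*).
HAVING: drop groups with fewer than 2 rows.
  blues: ids {4} → SUM(duration)=314, COUNT(*)=1
  jazz: ids {2, 7, 9} → SUM(duration)=864, COUNT(*)=3
  pop: ids {1, 10, 13} → SUM(duration)=612, COUNT(*)=3
  rap: ids {3, 5, 6, 8, 11, 12} → SUM(duration)=1712, COUNT(*)=6

jazz | 864 | 3 ; pop | 612 | 3 ; rap | 1712 | 6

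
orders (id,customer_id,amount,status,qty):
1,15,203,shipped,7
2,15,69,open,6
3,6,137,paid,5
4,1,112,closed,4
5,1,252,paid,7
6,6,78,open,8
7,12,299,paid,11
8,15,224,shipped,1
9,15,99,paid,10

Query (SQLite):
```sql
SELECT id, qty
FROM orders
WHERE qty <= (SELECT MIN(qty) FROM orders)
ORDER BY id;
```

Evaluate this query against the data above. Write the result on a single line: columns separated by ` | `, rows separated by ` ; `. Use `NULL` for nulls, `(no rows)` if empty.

8 | 1

Scalar subquery: MIN(qty) over all orders rows = 1.
Keep rows where qty <= that value.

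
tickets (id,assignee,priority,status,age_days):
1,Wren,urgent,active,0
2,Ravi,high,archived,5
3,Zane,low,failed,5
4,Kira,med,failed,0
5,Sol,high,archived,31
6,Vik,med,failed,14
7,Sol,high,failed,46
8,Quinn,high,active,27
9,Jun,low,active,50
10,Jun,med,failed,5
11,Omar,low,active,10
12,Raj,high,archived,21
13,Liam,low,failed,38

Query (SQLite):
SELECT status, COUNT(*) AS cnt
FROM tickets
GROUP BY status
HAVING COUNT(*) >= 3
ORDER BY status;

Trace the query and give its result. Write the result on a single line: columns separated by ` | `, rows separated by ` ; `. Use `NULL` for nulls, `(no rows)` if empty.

active | 4 ; archived | 3 ; failed | 6

Partition tickets by status; compute COUNT(*) within each group.
HAVING: keep groups with count ≥ 3.
  active: ids {1, 8, 9, 11} → COUNT(*)=4
  archived: ids {2, 5, 12} → COUNT(*)=3
  failed: ids {3, 4, 6, 7, 10, 13} → COUNT(*)=6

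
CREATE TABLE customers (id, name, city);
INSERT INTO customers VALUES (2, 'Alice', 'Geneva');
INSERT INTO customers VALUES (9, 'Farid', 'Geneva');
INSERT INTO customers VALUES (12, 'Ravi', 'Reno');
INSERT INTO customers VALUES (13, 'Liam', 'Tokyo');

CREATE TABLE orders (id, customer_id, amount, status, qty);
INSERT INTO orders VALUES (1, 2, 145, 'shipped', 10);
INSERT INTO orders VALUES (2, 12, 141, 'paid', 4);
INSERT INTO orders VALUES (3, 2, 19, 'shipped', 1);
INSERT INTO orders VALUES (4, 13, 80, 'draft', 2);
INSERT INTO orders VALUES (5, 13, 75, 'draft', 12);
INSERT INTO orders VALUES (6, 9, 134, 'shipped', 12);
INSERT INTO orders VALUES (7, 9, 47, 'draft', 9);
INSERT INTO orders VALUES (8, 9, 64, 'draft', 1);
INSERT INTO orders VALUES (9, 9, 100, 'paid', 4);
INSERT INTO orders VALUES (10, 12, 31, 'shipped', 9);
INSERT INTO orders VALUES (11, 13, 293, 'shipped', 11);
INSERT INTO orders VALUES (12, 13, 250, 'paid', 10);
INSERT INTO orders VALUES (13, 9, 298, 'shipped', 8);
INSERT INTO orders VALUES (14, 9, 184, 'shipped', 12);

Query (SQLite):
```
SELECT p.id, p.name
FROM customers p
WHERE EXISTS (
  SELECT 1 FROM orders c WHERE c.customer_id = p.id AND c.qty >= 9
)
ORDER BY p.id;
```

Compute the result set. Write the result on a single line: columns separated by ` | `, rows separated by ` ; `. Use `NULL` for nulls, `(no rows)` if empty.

For each customers row, check whether any orders with matching customer_id has qty >= 9.
Keep rows where that is true.

2 | Alice ; 9 | Farid ; 12 | Ravi ; 13 | Liam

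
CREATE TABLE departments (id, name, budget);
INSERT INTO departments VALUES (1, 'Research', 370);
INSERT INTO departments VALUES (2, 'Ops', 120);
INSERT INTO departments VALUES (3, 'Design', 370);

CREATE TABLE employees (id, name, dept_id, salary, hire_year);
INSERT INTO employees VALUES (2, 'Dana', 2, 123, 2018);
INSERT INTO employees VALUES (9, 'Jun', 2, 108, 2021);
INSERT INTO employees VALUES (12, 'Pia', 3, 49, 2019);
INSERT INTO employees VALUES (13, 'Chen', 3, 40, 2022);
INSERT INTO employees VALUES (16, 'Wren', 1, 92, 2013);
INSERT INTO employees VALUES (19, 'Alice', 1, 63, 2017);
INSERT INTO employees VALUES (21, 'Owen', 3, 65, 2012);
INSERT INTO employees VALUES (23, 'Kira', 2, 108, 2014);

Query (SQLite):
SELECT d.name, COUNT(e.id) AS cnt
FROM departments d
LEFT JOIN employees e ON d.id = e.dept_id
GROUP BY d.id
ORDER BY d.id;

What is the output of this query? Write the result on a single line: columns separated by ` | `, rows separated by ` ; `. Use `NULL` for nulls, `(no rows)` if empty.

Research | 2 ; Ops | 3 ; Design | 3

LEFT JOIN keeps every departments row; unmatched ones get NULL for employees columns.
Group by departments.id and compute COUNT(e.id). COUNT(col) of an all-NULL group is 0.
  1: ids {16, 19} → COUNT(e.id)=2
  2: ids {2, 9, 23} → COUNT(e.id)=3
  3: ids {12, 13, 21} → COUNT(e.id)=3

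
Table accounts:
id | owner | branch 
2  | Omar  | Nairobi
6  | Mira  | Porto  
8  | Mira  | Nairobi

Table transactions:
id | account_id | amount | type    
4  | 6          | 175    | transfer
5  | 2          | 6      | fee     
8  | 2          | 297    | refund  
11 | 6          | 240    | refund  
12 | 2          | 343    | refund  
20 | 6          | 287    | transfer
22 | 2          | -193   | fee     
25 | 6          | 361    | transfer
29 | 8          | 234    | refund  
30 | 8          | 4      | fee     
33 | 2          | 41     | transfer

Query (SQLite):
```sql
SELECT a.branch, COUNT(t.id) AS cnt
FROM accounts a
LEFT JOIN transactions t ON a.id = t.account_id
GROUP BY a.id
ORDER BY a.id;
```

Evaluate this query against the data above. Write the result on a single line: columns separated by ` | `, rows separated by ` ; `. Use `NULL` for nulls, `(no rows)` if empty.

Nairobi | 5 ; Porto | 4 ; Nairobi | 2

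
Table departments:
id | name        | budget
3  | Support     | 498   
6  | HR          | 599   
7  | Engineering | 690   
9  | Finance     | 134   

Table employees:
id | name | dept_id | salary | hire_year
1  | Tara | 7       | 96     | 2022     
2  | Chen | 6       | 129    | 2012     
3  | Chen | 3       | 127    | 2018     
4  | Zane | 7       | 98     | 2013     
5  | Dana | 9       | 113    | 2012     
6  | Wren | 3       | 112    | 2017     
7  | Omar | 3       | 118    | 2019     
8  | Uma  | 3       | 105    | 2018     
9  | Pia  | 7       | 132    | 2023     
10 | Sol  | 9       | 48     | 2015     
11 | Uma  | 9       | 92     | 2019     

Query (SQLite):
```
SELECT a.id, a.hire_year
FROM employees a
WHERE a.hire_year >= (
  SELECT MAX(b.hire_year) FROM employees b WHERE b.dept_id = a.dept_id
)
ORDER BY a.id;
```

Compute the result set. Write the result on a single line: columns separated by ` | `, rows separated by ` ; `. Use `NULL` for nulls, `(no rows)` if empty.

2 | 2012 ; 7 | 2019 ; 9 | 2023 ; 11 | 2019

For each employees row a, compute MAX(hire_year) over rows sharing a.dept_id.
Keep row a if a.hire_year >= that per-group MAX.
  dept_id=3: MAX(hire_year) = 2019
  dept_id=6: MAX(hire_year) = 2012
  dept_id=7: MAX(hire_year) = 2023
  dept_id=9: MAX(hire_year) = 2019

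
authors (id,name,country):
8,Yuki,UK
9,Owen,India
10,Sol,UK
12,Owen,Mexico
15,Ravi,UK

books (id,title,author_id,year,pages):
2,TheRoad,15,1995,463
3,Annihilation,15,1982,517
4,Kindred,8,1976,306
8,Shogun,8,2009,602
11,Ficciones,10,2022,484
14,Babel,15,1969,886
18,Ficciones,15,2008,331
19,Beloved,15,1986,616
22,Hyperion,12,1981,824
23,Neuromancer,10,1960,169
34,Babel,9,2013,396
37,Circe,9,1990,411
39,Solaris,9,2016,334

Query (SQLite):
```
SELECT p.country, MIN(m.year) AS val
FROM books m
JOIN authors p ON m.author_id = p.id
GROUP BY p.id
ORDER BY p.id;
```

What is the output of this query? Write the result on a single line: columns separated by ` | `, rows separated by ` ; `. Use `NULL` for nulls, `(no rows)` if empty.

UK | 1976 ; India | 1990 ; UK | 1960 ; Mexico | 1981 ; UK | 1969

Join each books row to its authors via author_id.
Group joined rows by authors.id; compute MIN(m.year) per group.
  8: ids {4, 8} → MIN(m.year)=1976
  9: ids {34, 37, 39} → MIN(m.year)=1990
  10: ids {11, 23} → MIN(m.year)=1960
  12: ids {22} → MIN(m.year)=1981
  15: ids {2, 3, 14, 18, 19} → MIN(m.year)=1969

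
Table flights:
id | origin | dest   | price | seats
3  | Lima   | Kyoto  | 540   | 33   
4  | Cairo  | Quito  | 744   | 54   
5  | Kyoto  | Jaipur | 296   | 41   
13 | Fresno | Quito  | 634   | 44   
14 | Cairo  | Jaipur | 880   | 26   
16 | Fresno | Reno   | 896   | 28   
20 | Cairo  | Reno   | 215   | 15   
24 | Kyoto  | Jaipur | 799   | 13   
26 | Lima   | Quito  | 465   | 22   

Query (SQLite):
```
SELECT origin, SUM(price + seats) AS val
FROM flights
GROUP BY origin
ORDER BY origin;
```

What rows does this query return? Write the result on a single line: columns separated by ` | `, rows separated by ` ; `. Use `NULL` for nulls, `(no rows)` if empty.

For each row compute price + seats.
Group by origin; take SUM of the expression per group.
  Cairo: ids {4, 14, 20} → SUM(price + seats)=1934
  Fresno: ids {13, 16} → SUM(price + seats)=1602
  Kyoto: ids {5, 24} → SUM(price + seats)=1149
  Lima: ids {3, 26} → SUM(price + seats)=1060

Cairo | 1934 ; Fresno | 1602 ; Kyoto | 1149 ; Lima | 1060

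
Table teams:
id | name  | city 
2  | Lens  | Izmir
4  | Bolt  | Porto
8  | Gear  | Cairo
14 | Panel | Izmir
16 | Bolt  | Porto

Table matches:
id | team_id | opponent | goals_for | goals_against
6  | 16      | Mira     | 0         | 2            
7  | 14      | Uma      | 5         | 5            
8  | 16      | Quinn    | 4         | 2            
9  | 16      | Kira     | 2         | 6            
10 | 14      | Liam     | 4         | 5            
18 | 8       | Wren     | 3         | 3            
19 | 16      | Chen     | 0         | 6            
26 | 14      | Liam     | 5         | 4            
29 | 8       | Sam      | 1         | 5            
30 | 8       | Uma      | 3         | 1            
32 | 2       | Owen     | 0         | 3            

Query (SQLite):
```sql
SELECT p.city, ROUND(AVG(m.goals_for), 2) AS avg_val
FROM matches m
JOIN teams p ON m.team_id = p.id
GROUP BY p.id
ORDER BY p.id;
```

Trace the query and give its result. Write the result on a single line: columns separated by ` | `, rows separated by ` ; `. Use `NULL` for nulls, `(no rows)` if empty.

Join each matches row to its teams via team_id.
Group joined rows by teams.id; compute ROUND(AVG(m.goals_for), 2) per group.
  2: ids {32} → ROUND(AVG(m.goals_for), 2)=0
  8: ids {18, 29, 30} → ROUND(AVG(m.goals_for), 2)=2.33
  14: ids {7, 10, 26} → ROUND(AVG(m.goals_for), 2)=4.67
  16: ids {6, 8, 9, 19} → ROUND(AVG(m.goals_for), 2)=1.5

Izmir | 0 ; Cairo | 2.33 ; Izmir | 4.67 ; Porto | 1.5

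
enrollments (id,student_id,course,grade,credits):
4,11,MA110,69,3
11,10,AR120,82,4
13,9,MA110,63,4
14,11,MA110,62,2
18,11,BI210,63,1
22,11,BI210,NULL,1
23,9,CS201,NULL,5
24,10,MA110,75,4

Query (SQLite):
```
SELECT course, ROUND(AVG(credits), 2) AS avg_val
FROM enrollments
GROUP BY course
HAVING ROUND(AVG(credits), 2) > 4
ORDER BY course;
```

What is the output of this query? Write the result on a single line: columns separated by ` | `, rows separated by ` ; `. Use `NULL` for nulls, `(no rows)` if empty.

Partition enrollments by course; compute ROUND(AVG(credits), 2) within each group.
HAVING: keep groups where ROUND(AVG(credits), 2) > 4.
  AR120: ids {11} → ROUND(AVG(credits), 2)=4
  BI210: ids {18, 22} → ROUND(AVG(credits), 2)=1
  CS201: ids {23} → ROUND(AVG(credits), 2)=5
  MA110: ids {4, 13, 14, 24} → ROUND(AVG(credits), 2)=3.25

CS201 | 5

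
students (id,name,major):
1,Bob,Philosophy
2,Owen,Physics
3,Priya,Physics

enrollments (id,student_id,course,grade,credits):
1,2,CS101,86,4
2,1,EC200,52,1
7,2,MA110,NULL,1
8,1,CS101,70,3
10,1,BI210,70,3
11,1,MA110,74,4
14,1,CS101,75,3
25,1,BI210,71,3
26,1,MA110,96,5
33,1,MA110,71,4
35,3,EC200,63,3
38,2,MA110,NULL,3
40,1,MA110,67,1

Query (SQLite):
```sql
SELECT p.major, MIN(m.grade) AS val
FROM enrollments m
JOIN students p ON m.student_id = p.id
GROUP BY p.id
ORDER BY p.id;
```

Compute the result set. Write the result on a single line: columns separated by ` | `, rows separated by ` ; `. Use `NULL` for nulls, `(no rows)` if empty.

Philosophy | 52 ; Physics | 86 ; Physics | 63

Join each enrollments row to its students via student_id.
Group joined rows by students.id; compute MIN(m.grade) per group.
  1: ids {2, 8, 10, 11, 14, 25, 26, 33, 40} → MIN(m.grade)=52
  2: ids {1, 7, 38} → MIN(m.grade)=86
  3: ids {35} → MIN(m.grade)=63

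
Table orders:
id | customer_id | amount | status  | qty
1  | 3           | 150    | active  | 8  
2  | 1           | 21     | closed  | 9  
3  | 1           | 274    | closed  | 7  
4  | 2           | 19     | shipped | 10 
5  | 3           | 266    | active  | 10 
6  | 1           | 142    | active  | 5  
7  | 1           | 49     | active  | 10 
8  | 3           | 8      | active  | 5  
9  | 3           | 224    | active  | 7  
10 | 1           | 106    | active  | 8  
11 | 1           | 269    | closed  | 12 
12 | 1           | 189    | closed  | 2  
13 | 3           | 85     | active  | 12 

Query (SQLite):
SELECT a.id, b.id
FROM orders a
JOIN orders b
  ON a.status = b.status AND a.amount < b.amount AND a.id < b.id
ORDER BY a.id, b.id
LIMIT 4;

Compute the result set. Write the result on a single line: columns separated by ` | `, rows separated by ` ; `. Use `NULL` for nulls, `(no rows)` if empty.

1 | 5 ; 1 | 9 ; 2 | 3 ; 2 | 11

Pairs (a,b) with same status, a.amount < b.amount, a.id < b.id.
status groups: active:{1,5,6,7,8,9,10,13} closed:{2,3,11,12} shipped:{4}
Ordered by (a.id, b.id); first 4.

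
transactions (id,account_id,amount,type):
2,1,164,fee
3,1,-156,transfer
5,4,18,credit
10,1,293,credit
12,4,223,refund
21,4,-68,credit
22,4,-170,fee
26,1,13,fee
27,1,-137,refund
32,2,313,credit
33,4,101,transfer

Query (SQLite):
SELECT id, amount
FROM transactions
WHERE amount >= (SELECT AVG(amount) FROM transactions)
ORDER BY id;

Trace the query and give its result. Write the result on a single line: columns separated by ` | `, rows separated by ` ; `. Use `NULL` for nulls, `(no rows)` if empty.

Scalar subquery: AVG(amount) over all transactions rows = 54.0.
Keep rows where amount >= that value.

2 | 164 ; 10 | 293 ; 12 | 223 ; 32 | 313 ; 33 | 101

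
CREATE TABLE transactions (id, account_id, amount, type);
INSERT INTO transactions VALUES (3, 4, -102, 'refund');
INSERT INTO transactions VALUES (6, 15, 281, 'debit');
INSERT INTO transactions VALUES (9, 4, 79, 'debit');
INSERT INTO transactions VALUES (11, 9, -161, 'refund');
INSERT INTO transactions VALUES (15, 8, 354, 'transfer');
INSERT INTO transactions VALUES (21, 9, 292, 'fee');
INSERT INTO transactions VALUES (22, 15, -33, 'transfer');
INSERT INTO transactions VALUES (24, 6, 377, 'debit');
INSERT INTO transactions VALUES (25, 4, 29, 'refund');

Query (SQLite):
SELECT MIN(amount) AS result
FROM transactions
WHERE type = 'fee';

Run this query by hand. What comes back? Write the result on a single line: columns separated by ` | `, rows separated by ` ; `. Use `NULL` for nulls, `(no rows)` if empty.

292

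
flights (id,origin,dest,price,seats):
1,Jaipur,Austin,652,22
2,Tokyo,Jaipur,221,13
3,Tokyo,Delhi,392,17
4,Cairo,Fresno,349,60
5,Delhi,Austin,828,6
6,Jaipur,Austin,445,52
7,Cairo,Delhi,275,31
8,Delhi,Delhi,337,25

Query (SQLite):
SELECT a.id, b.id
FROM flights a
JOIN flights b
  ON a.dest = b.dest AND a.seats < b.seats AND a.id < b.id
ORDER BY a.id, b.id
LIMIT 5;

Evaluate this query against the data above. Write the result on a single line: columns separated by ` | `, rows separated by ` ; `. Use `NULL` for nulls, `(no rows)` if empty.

1 | 6 ; 3 | 7 ; 3 | 8 ; 5 | 6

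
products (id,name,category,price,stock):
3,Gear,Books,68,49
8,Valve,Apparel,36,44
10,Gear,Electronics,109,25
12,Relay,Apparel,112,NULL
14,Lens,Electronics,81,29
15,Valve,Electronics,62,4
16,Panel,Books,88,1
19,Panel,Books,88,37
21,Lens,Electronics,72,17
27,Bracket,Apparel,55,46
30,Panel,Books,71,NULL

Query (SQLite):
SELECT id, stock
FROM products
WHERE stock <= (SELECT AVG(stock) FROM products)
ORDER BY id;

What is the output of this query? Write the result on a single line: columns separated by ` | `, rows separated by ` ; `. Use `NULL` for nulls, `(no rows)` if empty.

10 | 25 ; 15 | 4 ; 16 | 1 ; 21 | 17

Scalar subquery: AVG(stock) over all products rows = 28.0.
Keep rows where stock <= that value.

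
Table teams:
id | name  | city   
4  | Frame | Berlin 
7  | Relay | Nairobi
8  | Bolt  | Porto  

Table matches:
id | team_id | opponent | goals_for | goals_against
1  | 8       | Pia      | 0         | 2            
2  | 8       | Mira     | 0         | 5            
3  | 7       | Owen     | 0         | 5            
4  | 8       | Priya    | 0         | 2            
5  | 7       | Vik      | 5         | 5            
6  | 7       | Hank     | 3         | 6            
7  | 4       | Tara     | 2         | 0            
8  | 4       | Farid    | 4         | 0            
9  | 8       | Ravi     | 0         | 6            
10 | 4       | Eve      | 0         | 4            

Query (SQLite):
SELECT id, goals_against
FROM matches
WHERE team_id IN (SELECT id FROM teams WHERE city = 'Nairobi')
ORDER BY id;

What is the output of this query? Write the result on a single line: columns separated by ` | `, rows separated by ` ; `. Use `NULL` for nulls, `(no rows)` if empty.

Inner query: teams.id where city = 'Nairobi'.
Outer: keep matches rows whose team_id is in that set.
Inner query → {7}

3 | 5 ; 5 | 5 ; 6 | 6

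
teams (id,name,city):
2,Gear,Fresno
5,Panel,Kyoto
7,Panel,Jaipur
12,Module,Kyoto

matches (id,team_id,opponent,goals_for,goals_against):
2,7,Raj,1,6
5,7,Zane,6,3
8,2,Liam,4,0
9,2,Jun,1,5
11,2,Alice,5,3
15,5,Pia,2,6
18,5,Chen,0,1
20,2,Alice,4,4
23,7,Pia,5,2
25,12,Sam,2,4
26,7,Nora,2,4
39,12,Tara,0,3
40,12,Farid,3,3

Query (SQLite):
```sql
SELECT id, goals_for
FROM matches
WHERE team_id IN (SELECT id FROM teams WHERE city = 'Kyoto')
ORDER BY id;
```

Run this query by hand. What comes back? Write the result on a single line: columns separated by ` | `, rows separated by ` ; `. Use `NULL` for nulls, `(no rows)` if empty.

15 | 2 ; 18 | 0 ; 25 | 2 ; 39 | 0 ; 40 | 3

Inner query: teams.id where city = 'Kyoto'.
Outer: keep matches rows whose team_id is in that set.
Inner query → {5, 12}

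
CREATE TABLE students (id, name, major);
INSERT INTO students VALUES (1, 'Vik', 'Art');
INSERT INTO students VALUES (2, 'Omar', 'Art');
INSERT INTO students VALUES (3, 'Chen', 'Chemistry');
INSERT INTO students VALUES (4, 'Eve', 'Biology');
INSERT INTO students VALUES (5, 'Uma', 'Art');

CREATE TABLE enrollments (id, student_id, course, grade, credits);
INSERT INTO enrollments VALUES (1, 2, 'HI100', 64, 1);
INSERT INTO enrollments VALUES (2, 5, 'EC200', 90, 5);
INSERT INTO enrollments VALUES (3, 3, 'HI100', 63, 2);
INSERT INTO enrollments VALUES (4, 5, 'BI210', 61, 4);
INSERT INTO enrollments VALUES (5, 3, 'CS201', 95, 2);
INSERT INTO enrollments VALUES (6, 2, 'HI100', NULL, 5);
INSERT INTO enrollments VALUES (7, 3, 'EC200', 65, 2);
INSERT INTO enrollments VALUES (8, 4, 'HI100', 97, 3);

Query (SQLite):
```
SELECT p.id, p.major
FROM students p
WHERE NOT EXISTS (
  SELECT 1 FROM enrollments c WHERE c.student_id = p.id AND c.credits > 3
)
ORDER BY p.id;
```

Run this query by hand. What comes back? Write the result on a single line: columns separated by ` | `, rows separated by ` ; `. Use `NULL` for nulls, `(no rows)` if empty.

1 | Art ; 3 | Chemistry ; 4 | Biology

For each students row, check whether any enrollments with matching student_id has credits > 3.
Keep rows where that is false.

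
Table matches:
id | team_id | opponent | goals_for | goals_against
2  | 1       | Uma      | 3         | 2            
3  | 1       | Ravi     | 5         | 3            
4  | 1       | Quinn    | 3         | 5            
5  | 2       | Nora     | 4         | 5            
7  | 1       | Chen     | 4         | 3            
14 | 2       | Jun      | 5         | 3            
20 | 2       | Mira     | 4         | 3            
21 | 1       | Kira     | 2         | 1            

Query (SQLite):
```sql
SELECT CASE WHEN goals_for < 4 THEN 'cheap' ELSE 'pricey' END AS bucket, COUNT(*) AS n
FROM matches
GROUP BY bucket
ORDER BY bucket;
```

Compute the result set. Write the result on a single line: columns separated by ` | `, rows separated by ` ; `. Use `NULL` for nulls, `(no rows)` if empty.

Bucket rows by goals_for < 4 → 'cheap' else 'pricey'; count each bucket.

cheap | 3 ; pricey | 5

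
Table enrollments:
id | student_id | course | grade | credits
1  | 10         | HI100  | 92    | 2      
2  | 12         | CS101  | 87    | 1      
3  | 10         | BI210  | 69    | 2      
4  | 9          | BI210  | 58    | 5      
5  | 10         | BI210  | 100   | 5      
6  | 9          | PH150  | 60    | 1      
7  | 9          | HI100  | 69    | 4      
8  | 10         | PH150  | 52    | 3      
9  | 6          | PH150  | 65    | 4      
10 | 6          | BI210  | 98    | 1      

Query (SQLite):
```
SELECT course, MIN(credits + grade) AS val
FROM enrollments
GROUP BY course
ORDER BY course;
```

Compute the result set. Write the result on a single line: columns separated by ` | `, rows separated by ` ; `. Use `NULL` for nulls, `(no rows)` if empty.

BI210 | 63 ; CS101 | 88 ; HI100 | 73 ; PH150 | 55

For each row compute credits + grade.
Group by course; take MIN of the expression per group.
  BI210: ids {3, 4, 5, 10} → MIN(credits + grade)=63
  CS101: ids {2} → MIN(credits + grade)=88
  HI100: ids {1, 7} → MIN(credits + grade)=73
  PH150: ids {6, 8, 9} → MIN(credits + grade)=55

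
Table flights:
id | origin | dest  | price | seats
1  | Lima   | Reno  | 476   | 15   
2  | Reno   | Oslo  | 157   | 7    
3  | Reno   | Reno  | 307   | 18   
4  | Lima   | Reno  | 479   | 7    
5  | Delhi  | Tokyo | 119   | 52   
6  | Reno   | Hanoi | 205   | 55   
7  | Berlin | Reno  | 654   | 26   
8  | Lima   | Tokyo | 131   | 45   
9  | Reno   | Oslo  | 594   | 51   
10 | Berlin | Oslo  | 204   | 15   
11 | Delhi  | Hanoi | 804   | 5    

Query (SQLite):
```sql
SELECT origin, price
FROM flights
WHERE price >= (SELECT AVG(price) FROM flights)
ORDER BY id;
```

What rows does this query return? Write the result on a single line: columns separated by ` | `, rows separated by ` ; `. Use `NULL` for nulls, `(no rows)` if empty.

Lima | 476 ; Lima | 479 ; Berlin | 654 ; Reno | 594 ; Delhi | 804

Scalar subquery: AVG(price) over all flights rows = 375.454545 (≈; comparison uses full precision).
Keep rows where price >= that value.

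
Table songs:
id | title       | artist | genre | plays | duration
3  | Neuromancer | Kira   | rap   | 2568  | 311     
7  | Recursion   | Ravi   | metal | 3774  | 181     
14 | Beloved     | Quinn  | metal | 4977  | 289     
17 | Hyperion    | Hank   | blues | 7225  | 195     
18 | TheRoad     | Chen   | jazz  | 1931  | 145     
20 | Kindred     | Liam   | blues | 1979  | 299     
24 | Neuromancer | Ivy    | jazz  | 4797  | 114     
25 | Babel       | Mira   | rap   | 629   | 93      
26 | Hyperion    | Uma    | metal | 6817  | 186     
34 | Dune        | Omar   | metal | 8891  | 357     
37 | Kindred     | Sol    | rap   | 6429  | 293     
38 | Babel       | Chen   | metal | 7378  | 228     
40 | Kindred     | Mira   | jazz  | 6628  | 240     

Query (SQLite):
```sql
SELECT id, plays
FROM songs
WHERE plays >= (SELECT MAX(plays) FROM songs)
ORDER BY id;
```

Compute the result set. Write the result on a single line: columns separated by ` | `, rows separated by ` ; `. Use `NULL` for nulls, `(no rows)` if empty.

34 | 8891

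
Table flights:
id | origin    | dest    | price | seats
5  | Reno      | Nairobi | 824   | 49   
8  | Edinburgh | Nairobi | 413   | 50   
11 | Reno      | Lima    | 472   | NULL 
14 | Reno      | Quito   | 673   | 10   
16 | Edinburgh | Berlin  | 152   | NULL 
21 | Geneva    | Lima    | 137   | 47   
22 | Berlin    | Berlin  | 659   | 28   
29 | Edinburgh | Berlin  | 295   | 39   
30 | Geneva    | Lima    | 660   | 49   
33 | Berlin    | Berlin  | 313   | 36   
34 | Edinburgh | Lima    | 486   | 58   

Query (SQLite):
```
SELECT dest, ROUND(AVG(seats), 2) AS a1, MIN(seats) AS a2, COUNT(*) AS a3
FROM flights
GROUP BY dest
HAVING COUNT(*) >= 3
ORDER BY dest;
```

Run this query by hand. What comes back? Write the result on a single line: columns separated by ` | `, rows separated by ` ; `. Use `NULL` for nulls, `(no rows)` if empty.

Berlin | 34.33 | 28 | 4 ; Lima | 51.33 | 47 | 4

Group flights by dest.
Per group compute: ROUND(AVG(seats), 2), MIN(seats), COUNT(*).
HAVING: drop groups with fewer than 3 rows.
  Berlin: ids {16, 22, 29, 33} → ROUND(AVG(seats), 2)=34.33, MIN(seats)=28, COUNT(*)=4
  Lima: ids {11, 21, 30, 34} → ROUND(AVG(seats), 2)=51.33, MIN(seats)=47, COUNT(*)=4
  Nairobi: ids {5, 8} → ROUND(AVG(seats), 2)=49.5, MIN(seats)=49, COUNT(*)=2
  Quito: ids {14} → ROUND(AVG(seats), 2)=10, MIN(seats)=10, COUNT(*)=1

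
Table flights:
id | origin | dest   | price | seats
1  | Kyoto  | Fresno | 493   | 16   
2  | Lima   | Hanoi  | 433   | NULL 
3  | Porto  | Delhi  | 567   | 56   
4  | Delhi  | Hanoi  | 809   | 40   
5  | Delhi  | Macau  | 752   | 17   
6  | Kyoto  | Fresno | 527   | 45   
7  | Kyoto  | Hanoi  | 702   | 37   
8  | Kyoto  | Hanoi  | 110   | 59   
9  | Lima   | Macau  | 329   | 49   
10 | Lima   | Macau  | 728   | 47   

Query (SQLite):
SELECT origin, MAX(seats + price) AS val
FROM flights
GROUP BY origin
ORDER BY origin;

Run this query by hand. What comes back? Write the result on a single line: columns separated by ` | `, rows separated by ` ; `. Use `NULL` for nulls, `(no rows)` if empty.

For each row compute seats + price.
Group by origin; take MAX of the expression per group.
  Delhi: ids {4, 5} → MAX(seats + price)=849
  Kyoto: ids {1, 6, 7, 8} → MAX(seats + price)=739
  Lima: ids {2, 9, 10} → MAX(seats + price)=775
  Porto: ids {3} → MAX(seats + price)=623

Delhi | 849 ; Kyoto | 739 ; Lima | 775 ; Porto | 623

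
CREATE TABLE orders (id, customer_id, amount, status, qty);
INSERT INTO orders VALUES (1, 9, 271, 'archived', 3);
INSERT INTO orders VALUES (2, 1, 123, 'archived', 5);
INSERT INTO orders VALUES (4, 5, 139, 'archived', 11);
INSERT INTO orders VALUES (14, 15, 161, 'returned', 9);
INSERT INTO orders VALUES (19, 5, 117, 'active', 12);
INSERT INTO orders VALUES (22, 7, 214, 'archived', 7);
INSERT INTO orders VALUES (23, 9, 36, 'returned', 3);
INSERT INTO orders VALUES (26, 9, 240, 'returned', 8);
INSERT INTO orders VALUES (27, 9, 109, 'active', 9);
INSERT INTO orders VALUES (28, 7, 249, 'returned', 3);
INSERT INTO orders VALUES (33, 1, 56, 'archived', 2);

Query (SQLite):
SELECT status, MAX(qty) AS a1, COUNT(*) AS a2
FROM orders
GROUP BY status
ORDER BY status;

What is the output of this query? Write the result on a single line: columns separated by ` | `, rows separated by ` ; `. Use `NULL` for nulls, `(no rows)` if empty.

active | 12 | 2 ; archived | 11 | 5 ; returned | 9 | 4

Group orders by status.
Per group compute: MAX(qty), COUNT(*).
  active: ids {19, 27} → MAX(qty)=12, COUNT(*)=2
  archived: ids {1, 2, 4, 22, 33} → MAX(qty)=11, COUNT(*)=5
  returned: ids {14, 23, 26, 28} → MAX(qty)=9, COUNT(*)=4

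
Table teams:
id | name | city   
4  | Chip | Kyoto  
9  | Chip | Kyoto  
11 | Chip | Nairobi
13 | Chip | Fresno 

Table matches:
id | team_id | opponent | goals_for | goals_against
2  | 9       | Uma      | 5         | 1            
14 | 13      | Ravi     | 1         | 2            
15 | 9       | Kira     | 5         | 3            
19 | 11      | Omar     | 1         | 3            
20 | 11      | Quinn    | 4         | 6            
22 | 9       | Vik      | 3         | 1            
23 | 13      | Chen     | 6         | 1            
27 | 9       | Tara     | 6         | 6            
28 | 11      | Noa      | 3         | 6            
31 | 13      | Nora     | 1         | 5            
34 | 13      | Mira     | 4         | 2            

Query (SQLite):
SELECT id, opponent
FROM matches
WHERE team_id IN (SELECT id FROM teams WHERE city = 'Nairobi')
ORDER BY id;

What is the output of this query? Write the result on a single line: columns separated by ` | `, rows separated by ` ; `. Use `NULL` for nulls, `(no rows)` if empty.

19 | Omar ; 20 | Quinn ; 28 | Noa

Inner query: teams.id where city = 'Nairobi'.
Outer: keep matches rows whose team_id is in that set.
Inner query → {11}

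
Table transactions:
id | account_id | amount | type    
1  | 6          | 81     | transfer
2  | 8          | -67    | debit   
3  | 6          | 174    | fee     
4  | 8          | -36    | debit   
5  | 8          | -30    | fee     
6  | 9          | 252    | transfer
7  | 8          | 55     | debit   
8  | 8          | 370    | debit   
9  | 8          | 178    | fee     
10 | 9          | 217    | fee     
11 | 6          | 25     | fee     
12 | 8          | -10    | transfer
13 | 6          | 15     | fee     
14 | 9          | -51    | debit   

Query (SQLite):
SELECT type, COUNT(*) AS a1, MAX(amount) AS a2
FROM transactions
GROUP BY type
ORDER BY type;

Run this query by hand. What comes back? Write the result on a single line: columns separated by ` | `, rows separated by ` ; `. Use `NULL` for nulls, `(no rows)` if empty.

debit | 5 | 370 ; fee | 6 | 217 ; transfer | 3 | 252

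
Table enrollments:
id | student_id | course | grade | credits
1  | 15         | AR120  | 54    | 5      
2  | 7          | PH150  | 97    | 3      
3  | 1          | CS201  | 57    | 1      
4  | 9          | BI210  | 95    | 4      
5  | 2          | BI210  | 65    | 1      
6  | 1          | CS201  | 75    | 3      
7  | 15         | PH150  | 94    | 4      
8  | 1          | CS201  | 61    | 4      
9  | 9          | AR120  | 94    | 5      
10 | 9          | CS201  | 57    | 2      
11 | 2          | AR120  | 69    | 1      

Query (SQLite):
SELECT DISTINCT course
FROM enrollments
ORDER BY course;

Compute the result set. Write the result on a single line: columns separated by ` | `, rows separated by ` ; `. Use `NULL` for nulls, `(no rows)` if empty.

Collect distinct course values from enrollments.

AR120 ; BI210 ; CS201 ; PH150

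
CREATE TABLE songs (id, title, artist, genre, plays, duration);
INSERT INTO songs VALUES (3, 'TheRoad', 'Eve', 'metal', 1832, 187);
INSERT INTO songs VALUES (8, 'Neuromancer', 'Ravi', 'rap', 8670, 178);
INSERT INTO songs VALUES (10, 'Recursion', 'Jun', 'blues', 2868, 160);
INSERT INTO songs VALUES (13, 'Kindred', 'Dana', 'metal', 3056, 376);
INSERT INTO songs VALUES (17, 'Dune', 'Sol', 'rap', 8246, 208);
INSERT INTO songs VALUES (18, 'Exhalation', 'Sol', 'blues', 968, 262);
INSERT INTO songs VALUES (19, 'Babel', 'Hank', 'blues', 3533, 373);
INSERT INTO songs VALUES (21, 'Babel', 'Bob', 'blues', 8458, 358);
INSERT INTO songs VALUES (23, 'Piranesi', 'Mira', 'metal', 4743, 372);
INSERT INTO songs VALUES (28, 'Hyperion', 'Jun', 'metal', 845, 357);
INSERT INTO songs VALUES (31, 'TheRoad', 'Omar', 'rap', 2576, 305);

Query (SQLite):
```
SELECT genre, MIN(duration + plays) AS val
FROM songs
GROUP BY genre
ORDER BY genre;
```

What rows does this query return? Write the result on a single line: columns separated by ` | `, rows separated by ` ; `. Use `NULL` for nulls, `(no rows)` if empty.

For each row compute duration + plays.
Group by genre; take MIN of the expression per group.
  blues: ids {10, 18, 19, 21} → MIN(duration + plays)=1230
  metal: ids {3, 13, 23, 28} → MIN(duration + plays)=1202
  rap: ids {8, 17, 31} → MIN(duration + plays)=2881

blues | 1230 ; metal | 1202 ; rap | 2881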